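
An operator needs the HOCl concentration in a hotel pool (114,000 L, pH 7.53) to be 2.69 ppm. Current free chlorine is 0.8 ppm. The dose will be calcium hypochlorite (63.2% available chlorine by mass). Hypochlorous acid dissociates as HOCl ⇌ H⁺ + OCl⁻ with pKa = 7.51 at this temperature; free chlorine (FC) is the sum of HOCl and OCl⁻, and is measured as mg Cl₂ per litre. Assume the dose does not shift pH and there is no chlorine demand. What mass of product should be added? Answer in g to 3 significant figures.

[OCl⁻]/[HOCl] = 10^(pH − pKa) = 10^(7.53 − 7.51) = 1.047; fraction as HOCl = 1/(1 + 1.047) = 0.4885.
Free chlorine required for 2.69 ppm HOCl: 2.69 / 0.4885 = 5.507 ppm.
FC to add: 5.507 − 0.8 = 4.707 mg/L as Cl₂.
Cl₂ equivalent: 4.707 mg/L × 114,000 L = 536.6 g.
Product at 63.2% available Cl: 536.6 / 0.632 = 849 g.

849 g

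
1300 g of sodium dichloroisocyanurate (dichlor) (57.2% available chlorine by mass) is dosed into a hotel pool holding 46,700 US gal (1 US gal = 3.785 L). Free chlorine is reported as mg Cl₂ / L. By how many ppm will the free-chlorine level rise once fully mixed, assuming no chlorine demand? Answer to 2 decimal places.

4.21 ppm

Volume: 46,700 US gal × 3.785 L/gal = 176,760 L.
Available chlorine delivered: 1300 g × 0.572 = 743.6 g as Cl₂.
Concentration rise: 743.6 g / 176,760 L = 4.207 mg/L = 4.21 ppm.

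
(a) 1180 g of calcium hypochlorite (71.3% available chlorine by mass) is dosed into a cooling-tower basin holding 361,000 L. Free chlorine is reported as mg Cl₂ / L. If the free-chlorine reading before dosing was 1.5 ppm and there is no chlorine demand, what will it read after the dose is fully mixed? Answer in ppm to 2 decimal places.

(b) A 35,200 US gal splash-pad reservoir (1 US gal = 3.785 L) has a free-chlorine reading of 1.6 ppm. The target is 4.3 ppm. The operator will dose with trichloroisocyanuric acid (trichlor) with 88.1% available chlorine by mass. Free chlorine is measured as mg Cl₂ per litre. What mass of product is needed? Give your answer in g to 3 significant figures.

(a) Available chlorine delivered: 1180 g × 0.713 = 841.3 g as Cl₂.
(a) Concentration rise: 841.3 g / 361,000 L = 2.331 mg/L = 2.33 ppm.
(a) Final FC: 1.5 + 2.33 = 3.83 ppm.

(b) Volume: 35,200 US gal × 3.785 L/gal = 133,232 L.
(b) Chlorine deficit: 4.3 − 1.6 = 2.7 ppm = 2.7 mg/L as Cl₂.
(b) Cl₂ equivalent needed: 2.7 mg/L × 133,232 L = 359,700 mg = 359.7 g.
(b) Product at 88.1% available chlorine: 359.7 / 0.881 = 408.3 g.

(a) 3.83 ppm; (b) 408 g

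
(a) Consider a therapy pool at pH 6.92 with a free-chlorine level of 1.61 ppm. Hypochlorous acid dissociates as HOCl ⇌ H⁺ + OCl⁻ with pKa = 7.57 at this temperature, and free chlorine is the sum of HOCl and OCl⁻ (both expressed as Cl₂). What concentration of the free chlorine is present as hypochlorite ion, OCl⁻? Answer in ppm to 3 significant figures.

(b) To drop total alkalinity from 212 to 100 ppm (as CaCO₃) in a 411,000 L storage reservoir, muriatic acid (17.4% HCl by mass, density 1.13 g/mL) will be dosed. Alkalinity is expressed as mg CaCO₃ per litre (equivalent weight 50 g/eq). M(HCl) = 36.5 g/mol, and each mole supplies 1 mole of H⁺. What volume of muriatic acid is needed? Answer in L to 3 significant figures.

(a) 0.295 ppm; (b) 171 L

(a) [OCl⁻]/[HOCl] = 10^(pH − pKa) = 10^(6.92 − 7.57) = 10^-0.65 = 0.2239.
(a) Fraction as HOCl = 1 / (1 + 0.2239) = 0.8171.
(a) OCl⁻ = (1 − 0.8171) × 1.61 ppm = 0.2945 ppm.

(b) Alkalinity to neutralize: (212 − 100) = 112 mg/L as CaCO₃ × 411,000 L = 46,030 g as CaCO₃.
(b) Equivalents of H⁺ required: 46,030 ÷ 50 g/eq = 920.6 eq = 920.6 mol HCl.
(b) Mass of HCl: 920.6 × 36.5 = 33,600 g.
(b) Mass of 17.4% solution: 33,600 / 0.174 = 193,100 g.
(b) Volume: 193,100 g ÷ 1.13 g/mL = 170,900 mL.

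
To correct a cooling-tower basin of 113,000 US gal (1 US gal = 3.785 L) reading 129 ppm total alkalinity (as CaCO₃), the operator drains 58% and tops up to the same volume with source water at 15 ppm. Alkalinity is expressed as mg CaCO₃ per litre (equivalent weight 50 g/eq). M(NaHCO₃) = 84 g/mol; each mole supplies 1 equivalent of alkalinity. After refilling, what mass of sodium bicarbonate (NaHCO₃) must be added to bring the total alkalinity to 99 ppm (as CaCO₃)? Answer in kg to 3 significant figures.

Volume: 113,000 US gal × 3.785 L/gal = 427,705 L.
After draining 58% and refilling: 129 × 0.42 + 15 × 0.58 = 62.88 ppm.
Deficit to target: 99 − 62.88 = 36.12 mg/L.
As CaCO₃: 36.12 mg/L × 427,705 L = 15,450 g; ÷ 50 g/eq ÷ 1 = 309 mol NaHCO₃.
Mass: 309 × 84 = 25,950 g.

26.0 kg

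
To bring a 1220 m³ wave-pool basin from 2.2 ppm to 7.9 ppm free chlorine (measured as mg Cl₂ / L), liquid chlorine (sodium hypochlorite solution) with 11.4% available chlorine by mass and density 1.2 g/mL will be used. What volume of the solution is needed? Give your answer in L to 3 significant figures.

50.8 L

Volume: 1220 m³ = 1,220,000 L.
Chlorine deficit: 7.9 − 2.2 = 5.7 ppm = 5.7 mg/L as Cl₂.
Cl₂ equivalent needed: 5.7 mg/L × 1,220,000 L = 6,954,000 mg = 6954 g.
Product at 11.4% available chlorine: 6954 / 0.114 = 61,000 g.
Volume at density 1.2 g/mL: 61,000 g ÷ 1.2 g/mL = 50,830 mL.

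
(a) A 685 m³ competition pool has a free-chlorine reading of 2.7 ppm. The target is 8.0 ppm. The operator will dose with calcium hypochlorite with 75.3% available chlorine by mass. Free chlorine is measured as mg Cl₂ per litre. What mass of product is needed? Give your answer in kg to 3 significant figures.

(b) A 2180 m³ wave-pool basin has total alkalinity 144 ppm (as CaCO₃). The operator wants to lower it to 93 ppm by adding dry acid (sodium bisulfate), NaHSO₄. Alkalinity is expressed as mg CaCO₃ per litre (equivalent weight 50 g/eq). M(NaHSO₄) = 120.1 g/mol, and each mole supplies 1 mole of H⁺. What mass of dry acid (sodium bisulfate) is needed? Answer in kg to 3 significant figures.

(a) 4.82 kg; (b) 267 kg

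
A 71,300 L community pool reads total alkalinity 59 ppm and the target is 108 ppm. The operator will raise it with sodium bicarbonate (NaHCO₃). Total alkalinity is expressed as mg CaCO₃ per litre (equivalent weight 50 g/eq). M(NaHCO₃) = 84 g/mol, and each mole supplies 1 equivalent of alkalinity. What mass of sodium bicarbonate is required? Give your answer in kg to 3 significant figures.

5.87 kg

Alkalinity to add: (108 − 59) = 49 mg/L as CaCO₃ × 71,300 L = 3494 g as CaCO₃.
Equivalents: 3494 g ÷ 50 g/eq = 69.87 eq.
NaHCO₃ supplies 1 eq per mole → 69.87 mol.
Mass: 69.87 mol × 84 g/mol = 5869 g.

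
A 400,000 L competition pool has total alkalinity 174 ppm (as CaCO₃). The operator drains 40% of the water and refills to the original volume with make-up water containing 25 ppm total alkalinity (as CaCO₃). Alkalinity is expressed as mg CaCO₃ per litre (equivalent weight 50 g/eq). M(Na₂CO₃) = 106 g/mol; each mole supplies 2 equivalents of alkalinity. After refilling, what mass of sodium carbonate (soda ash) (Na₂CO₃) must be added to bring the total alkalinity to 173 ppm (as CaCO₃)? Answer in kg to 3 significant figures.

After draining 40% and refilling: 174 × 0.60 + 25 × 0.40 = 114.4 ppm.
Deficit to target: 173 − 114.4 = 58.6 mg/L.
As CaCO₃: 58.6 mg/L × 400,000 L = 23,440 g; ÷ 50 g/eq ÷ 2 = 234.4 mol Na₂CO₃.
Mass: 234.4 × 106 = 24,850 g.

24.8 kg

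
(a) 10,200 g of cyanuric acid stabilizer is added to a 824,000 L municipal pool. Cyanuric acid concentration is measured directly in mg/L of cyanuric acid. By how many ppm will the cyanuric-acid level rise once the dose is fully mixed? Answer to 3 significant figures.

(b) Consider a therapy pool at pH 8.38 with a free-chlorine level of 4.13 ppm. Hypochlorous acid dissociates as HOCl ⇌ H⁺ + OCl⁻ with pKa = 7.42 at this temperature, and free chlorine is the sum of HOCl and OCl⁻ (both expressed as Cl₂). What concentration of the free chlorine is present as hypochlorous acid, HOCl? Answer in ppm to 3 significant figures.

(a) 12.4 ppm; (b) 0.408 ppm

(a) Rise: 10,200 g / 824,000 L × 1000 = 12.38 mg/L.

(b) [OCl⁻]/[HOCl] = 10^(pH − pKa) = 10^(8.38 − 7.42) = 10^0.96 = 9.12.
(b) Fraction as HOCl = 1 / (1 + 9.12) = 0.09881.
(b) HOCl = 0.09881 × 4.13 ppm = 0.4081 ppm.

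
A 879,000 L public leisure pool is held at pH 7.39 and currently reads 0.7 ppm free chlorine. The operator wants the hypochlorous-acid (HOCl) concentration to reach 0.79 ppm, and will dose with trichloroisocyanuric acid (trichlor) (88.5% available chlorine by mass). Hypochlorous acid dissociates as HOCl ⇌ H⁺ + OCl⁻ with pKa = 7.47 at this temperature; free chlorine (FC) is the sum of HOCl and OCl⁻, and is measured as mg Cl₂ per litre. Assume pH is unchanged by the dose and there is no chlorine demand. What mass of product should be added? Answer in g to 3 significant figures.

742 g

[OCl⁻]/[HOCl] = 10^(pH − pKa) = 10^(7.39 − 7.47) = 0.8318; fraction as HOCl = 1/(1 + 0.8318) = 0.5459.
Free chlorine required for 0.79 ppm HOCl: 0.79 / 0.5459 = 1.447 ppm.
FC to add: 1.447 − 0.7 = 0.7471 mg/L as Cl₂.
Cl₂ equivalent: 0.7471 mg/L × 879,000 L = 656.7 g.
Product at 88.5% available Cl: 656.7 / 0.885 = 742 g.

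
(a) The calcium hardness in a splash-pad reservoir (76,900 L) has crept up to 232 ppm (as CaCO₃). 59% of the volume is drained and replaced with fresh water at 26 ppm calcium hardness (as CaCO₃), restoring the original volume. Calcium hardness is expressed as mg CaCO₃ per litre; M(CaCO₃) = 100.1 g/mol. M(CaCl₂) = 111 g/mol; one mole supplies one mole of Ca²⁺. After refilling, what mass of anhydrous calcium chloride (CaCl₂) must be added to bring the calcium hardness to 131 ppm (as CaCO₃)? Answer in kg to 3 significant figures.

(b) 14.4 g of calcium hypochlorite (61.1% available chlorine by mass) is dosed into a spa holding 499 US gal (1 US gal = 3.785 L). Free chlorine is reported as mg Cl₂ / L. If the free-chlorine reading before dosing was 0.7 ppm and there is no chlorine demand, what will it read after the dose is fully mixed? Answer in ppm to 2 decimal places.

(a) 1.75 kg; (b) 5.36 ppm

(a) After draining 59% and refilling: 232 × 0.41 + 26 × 0.59 = 110.46 ppm.
(a) Deficit to target: 131 − 110.46 = 20.54 mg/L.
(a) As CaCO₃: 20.54 mg/L × 76,900 L = 1580 g; ÷ 100.1 = 15.78 mol Ca²⁺.
(a) Mass: 15.78 × 111 = 1752 g.

(b) Volume: 499 US gal × 3.785 L/gal = 1,889 L.
(b) Available chlorine delivered: 14.4 g × 0.611 = 8.798 g as Cl₂.
(b) Concentration rise: 8.798 g / 1,889 L = 4.658 mg/L = 4.66 ppm.
(b) Final FC: 0.7 + 4.66 = 5.36 ppm.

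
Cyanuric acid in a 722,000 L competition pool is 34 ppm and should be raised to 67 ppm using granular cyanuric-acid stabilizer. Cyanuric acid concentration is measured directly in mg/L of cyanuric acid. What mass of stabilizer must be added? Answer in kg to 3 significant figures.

23.8 kg

CYA to add: (67 − 34) = 33 mg/L × 722,000 L = 23,830 g cyanuric acid.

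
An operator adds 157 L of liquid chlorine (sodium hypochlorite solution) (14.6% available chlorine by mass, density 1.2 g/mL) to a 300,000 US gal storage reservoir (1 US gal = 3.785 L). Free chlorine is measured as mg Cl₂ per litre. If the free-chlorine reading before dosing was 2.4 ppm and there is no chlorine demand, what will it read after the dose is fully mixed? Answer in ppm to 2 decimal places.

26.62 ppm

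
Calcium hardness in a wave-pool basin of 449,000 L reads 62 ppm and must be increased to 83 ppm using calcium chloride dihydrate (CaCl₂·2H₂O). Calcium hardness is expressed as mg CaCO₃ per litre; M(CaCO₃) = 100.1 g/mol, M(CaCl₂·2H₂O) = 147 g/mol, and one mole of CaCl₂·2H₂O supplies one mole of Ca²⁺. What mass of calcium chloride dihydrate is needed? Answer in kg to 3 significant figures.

13.8 kg

Hardness to add: (83 − 62) = 21 mg/L as CaCO₃ × 449,000 L = 9429 g as CaCO₃.
Moles of Ca²⁺ (1 mol Ca²⁺ ≡ 1 mol CaCO₃): 9429 / 100.1 g/mol = 94.2 mol.
Mass of CaCl₂·2H₂O: 94.2 × 147 = 13,850 g.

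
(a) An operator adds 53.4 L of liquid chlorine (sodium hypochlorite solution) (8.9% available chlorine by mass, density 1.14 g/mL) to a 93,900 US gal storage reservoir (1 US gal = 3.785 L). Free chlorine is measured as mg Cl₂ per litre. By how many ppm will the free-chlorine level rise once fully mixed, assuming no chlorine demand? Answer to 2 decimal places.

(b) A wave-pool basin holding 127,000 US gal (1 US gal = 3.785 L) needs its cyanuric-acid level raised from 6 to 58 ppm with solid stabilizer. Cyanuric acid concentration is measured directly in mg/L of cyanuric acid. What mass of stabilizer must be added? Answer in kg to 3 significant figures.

(a) 15.24 ppm; (b) 25.0 kg

(a) Volume: 93,900 US gal × 3.785 L/gal = 355,412 L.
(a) Mass of solution: 53.4 L × 1000 mL/L × 1.14 g/mL = 60,880 g.
(a) Available chlorine delivered: 60,880 g × 0.089 = 5418 g as Cl₂.
(a) Concentration rise: 5418 g / 355,412 L = 15.24 mg/L = 15.24 ppm.

(b) Volume: 127,000 US gal × 3.785 L/gal = 480,695 L.
(b) CYA to add: (58 − 6) = 52 mg/L × 480,695 L = 25,000 g cyanuric acid.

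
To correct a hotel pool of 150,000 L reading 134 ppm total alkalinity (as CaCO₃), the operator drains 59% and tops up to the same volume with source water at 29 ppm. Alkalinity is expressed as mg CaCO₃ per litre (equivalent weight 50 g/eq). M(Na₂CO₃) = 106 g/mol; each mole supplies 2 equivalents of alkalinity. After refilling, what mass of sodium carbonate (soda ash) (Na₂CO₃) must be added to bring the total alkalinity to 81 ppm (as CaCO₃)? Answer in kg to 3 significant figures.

After draining 59% and refilling: 134 × 0.41 + 29 × 0.59 = 72.05 ppm.
Deficit to target: 81 − 72.05 = 8.95 mg/L.
As CaCO₃: 8.95 mg/L × 150,000 L = 1342 g; ÷ 50 g/eq ÷ 2 = 13.42 mol Na₂CO₃.
Mass: 13.42 × 106 = 1423 g.

1.42 kg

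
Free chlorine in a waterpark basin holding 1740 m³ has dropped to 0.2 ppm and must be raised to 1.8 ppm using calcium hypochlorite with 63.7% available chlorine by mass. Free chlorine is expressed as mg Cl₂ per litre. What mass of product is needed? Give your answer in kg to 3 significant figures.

4.37 kg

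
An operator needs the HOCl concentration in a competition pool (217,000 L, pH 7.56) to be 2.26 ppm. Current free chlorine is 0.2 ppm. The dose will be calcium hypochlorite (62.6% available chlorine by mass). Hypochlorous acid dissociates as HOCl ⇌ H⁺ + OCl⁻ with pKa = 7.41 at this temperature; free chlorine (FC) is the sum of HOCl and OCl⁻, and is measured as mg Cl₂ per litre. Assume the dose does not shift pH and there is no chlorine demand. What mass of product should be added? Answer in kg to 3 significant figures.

1.82 kg

[OCl⁻]/[HOCl] = 10^(pH − pKa) = 10^(7.56 − 7.41) = 1.413; fraction as HOCl = 1/(1 + 1.413) = 0.4145.
Free chlorine required for 2.26 ppm HOCl: 2.26 / 0.4145 = 5.452 ppm.
FC to add: 5.452 − 0.2 = 5.252 mg/L as Cl₂.
Cl₂ equivalent: 5.252 mg/L × 217,000 L = 1140 g.
Product at 62.6% available Cl: 1140 / 0.626 = 1821 g.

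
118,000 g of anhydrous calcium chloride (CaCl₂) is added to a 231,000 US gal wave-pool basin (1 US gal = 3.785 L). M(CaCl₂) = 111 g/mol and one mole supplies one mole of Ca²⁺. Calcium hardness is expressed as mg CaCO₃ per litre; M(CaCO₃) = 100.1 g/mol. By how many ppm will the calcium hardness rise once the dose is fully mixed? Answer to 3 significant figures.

122 ppm

Volume: 231,000 US gal × 3.785 L/gal = 874,335 L.
Moles of Ca²⁺: 118,000 g ÷ 111 g/mol = 1063 mol.
As CaCO₃: 1063 mol × 100.1 g/mol = 106,400 g.
Rise: 106,400 g / 874,335 L × 1000 = 121.7 mg/L.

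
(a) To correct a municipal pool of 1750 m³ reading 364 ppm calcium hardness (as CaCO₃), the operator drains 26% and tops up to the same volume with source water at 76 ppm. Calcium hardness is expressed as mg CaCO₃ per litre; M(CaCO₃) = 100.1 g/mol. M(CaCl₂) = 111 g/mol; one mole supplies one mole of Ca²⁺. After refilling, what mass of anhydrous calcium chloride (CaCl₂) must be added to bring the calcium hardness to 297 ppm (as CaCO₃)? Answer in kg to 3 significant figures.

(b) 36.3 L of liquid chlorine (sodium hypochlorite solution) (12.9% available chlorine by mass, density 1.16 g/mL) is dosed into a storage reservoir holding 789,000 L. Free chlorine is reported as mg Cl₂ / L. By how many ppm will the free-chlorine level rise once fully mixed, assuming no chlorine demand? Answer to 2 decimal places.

(a) Volume: 1750 m³ = 1,750,000 L.
(a) After draining 26% and refilling: 364 × 0.74 + 76 × 0.26 = 289.12 ppm.
(a) Deficit to target: 297 − 289.12 = 7.88 mg/L.
(a) As CaCO₃: 7.88 mg/L × 1,750,000 L = 13,790 g; ÷ 100.1 = 137.8 mol Ca²⁺.
(a) Mass: 137.8 × 111 = 15,290 g.

(b) Mass of solution: 36.3 L × 1000 mL/L × 1.16 g/mL = 42,110 g.
(b) Available chlorine delivered: 42,110 g × 0.129 = 5432 g as Cl₂.
(b) Concentration rise: 5432 g / 789,000 L = 6.885 mg/L = 6.88 ppm.

(a) 15.3 kg; (b) 6.88 ppm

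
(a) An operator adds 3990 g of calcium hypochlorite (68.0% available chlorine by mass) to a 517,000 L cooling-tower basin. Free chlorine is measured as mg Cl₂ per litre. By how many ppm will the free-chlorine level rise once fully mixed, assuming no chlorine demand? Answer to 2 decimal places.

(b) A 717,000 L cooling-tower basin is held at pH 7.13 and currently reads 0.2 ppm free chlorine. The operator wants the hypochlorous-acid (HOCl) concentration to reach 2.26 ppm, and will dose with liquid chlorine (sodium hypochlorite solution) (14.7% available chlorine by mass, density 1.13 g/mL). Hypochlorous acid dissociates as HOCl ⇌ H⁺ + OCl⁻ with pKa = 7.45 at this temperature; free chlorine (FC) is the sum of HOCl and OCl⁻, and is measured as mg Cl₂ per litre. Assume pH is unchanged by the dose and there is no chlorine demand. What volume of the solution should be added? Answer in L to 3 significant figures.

(a) 5.25 ppm; (b) 13.6 L

(a) Available chlorine delivered: 3990 g × 0.68 = 2713 g as Cl₂.
(a) Concentration rise: 2713 g / 517,000 L = 5.248 mg/L = 5.25 ppm.

(b) [OCl⁻]/[HOCl] = 10^(pH − pKa) = 10^(7.13 − 7.45) = 0.4786; fraction as HOCl = 1/(1 + 0.4786) = 0.6763.
(b) Free chlorine required for 2.26 ppm HOCl: 2.26 / 0.6763 = 3.342 ppm.
(b) FC to add: 3.342 − 0.2 = 3.142 mg/L as Cl₂.
(b) Cl₂ equivalent: 3.142 mg/L × 717,000 L = 2253 g.
(b) Product at 14.7% available Cl: 2253 / 0.147 = 15,320 g.
(b) Volume: 15,320 g ÷ 1.13 g/mL = 13,560 mL.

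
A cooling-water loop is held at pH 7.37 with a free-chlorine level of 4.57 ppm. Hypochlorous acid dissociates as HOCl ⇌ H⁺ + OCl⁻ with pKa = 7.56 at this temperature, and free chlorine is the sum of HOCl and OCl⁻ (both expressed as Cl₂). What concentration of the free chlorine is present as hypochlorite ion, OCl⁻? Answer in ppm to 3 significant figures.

[OCl⁻]/[HOCl] = 10^(pH − pKa) = 10^(7.37 − 7.56) = 10^-0.19 = 0.6457.
Fraction as HOCl = 1 / (1 + 0.6457) = 0.6077.
OCl⁻ = (1 − 0.6077) × 4.57 ppm = 1.793 ppm.

1.79 ppm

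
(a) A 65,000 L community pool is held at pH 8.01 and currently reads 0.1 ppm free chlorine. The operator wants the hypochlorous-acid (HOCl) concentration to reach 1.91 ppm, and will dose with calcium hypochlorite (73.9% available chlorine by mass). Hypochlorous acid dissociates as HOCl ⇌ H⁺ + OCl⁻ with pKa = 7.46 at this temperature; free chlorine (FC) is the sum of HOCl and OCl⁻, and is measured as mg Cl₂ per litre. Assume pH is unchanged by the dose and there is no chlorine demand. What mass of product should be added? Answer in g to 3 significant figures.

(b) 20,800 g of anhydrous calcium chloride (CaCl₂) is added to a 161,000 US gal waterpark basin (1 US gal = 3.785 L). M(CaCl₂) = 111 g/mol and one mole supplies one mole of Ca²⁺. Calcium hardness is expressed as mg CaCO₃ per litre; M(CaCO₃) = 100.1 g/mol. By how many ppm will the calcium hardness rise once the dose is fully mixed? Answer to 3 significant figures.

(a) [OCl⁻]/[HOCl] = 10^(pH − pKa) = 10^(8.01 − 7.46) = 3.548; fraction as HOCl = 1/(1 + 3.548) = 0.2199.
(a) Free chlorine required for 1.91 ppm HOCl: 1.91 / 0.2199 = 8.687 ppm.
(a) FC to add: 8.687 − 0.1 = 8.587 mg/L as Cl₂.
(a) Cl₂ equivalent: 8.587 mg/L × 65,000 L = 558.2 g.
(a) Product at 73.9% available Cl: 558.2 / 0.739 = 755.3 g.

(b) Volume: 161,000 US gal × 3.785 L/gal = 609,385 L.
(b) Moles of Ca²⁺: 20,800 g ÷ 111 g/mol = 187.4 mol.
(b) As CaCO₃: 187.4 mol × 100.1 g/mol = 18,760 g.
(b) Rise: 18,760 g / 609,385 L × 1000 = 30.78 mg/L.

(a) 755 g; (b) 30.8 ppm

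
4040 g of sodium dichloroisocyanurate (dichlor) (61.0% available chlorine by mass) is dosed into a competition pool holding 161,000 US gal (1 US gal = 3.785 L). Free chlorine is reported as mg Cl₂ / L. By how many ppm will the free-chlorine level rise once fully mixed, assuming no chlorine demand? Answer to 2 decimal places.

4.04 ppm

Volume: 161,000 US gal × 3.785 L/gal = 609,385 L.
Available chlorine delivered: 4040 g × 0.61 = 2464 g as Cl₂.
Concentration rise: 2464 g / 609,385 L = 4.044 mg/L = 4.04 ppm.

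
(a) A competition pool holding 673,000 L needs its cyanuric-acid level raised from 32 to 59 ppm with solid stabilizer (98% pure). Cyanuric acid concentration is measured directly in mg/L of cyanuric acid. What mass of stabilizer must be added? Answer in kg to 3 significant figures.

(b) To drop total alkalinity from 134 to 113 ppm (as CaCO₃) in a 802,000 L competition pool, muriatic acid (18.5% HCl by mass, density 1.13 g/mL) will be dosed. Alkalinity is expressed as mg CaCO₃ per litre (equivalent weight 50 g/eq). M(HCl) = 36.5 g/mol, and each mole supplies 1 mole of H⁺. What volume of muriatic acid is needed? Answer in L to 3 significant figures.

(a) 18.5 kg; (b) 58.8 L

(a) CYA to add: (59 − 32) = 27 mg/L × 673,000 L = 18,170 g cyanuric acid.
(a) At 98% purity: 18,170 / 0.98 = 18,540 g product.

(b) Alkalinity to neutralize: (134 − 113) = 21 mg/L as CaCO₃ × 802,000 L = 16,840 g as CaCO₃.
(b) Equivalents of H⁺ required: 16,840 ÷ 50 g/eq = 336.8 eq = 336.8 mol HCl.
(b) Mass of HCl: 336.8 × 36.5 = 12,290 g.
(b) Mass of 18.5% solution: 12,290 / 0.185 = 66,460 g.
(b) Volume: 66,460 g ÷ 1.13 g/mL = 58,810 mL.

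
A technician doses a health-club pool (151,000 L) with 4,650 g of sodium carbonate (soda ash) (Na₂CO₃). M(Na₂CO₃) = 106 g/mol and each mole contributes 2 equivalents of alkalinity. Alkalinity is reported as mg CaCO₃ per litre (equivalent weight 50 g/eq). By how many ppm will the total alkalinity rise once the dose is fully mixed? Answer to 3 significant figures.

29.1 ppm

Moles of Na₂CO₃: 4,650 g ÷ 106 g/mol = 43.87 mol → 87.74 eq of alkalinity.
As CaCO₃: 87.74 eq × 50 g/eq = 4387 g.
Rise: 4387 g / 151,000 L × 1000 = 29.05 mg/L.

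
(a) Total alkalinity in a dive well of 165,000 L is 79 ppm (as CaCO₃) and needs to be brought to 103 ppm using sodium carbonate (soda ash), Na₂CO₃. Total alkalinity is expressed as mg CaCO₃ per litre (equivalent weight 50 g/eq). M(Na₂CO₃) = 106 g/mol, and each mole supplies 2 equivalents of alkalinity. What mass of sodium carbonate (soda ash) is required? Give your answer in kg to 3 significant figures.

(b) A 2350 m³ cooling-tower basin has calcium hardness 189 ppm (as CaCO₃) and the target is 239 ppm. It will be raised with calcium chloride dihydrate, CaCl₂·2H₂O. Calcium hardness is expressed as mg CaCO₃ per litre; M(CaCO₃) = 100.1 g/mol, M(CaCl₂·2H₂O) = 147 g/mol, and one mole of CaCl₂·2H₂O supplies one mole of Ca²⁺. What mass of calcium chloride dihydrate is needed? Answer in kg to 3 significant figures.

(a) Alkalinity to add: (103 − 79) = 24 mg/L as CaCO₃ × 165,000 L = 3960 g as CaCO₃.
(a) Equivalents: 3960 g ÷ 50 g/eq = 79.2 eq.
(a) Each mole of Na₂CO₃ supplies 2 eq, so 79.2 / 2 = 39.6 mol.
(a) Mass: 39.6 mol × 106 g/mol = 4198 g.

(b) Volume: 2350 m³ = 2,350,000 L.
(b) Hardness to add: (239 − 189) = 50 mg/L as CaCO₃ × 2,350,000 L = 117,500 g as CaCO₃.
(b) Moles of Ca²⁺ (1 mol Ca²⁺ ≡ 1 mol CaCO₃): 117,500 / 100.1 g/mol = 1174 mol.
(b) Mass of CaCl₂·2H₂O: 1174 × 147 = 172,600 g.

(a) 4.20 kg; (b) 173 kg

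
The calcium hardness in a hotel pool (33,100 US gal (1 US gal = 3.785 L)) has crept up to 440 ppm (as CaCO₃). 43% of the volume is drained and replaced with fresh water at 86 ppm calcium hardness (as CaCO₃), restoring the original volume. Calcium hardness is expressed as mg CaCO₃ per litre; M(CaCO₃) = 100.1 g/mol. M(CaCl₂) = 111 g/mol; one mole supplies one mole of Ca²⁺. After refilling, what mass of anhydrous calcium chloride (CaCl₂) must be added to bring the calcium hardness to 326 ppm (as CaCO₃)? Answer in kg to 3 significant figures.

Volume: 33,100 US gal × 3.785 L/gal = 125,284 L.
After draining 43% and refilling: 440 × 0.57 + 86 × 0.43 = 287.78 ppm.
Deficit to target: 326 − 287.78 = 38.22 mg/L.
As CaCO₃: 38.22 mg/L × 125,284 L = 4788 g; ÷ 100.1 = 47.84 mol Ca²⁺.
Mass: 47.84 × 111 = 5310 g.

5.31 kg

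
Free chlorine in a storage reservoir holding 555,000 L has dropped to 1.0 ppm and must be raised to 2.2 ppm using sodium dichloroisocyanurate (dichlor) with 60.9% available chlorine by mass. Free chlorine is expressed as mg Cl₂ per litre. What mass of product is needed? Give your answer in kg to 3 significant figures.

Chlorine deficit: 2.2 − 1.0 = 1.2 ppm = 1.2 mg/L as Cl₂.
Cl₂ equivalent needed: 1.2 mg/L × 555,000 L = 666,000 mg = 666 g.
Product at 60.9% available chlorine: 666 / 0.609 = 1094 g.

1.09 kg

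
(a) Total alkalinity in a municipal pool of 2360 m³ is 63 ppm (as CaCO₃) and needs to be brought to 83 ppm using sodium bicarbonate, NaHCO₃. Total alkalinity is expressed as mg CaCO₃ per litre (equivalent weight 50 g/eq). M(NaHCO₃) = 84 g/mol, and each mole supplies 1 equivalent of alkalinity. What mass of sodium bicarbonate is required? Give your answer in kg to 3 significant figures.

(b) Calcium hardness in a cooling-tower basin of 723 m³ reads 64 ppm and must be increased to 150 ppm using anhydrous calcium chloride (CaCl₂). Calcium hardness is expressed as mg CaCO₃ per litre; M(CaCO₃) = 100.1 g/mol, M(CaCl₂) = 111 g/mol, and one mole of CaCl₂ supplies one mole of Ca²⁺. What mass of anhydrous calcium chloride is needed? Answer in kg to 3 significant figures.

(a) Volume: 2360 m³ = 2,360,000 L.
(a) Alkalinity to add: (83 − 63) = 20 mg/L as CaCO₃ × 2,360,000 L = 47,200 g as CaCO₃.
(a) Equivalents: 47,200 g ÷ 50 g/eq = 944 eq.
(a) NaHCO₃ supplies 1 eq per mole → 944 mol.
(a) Mass: 944 mol × 84 g/mol = 79,300 g.

(b) Volume: 723 m³ = 723,000 L.
(b) Hardness to add: (150 − 64) = 86 mg/L as CaCO₃ × 723,000 L = 62,180 g as CaCO₃.
(b) Moles of Ca²⁺ (1 mol Ca²⁺ ≡ 1 mol CaCO₃): 62,180 / 100.1 g/mol = 621.2 mol.
(b) Mass of CaCl₂: 621.2 × 111 = 68,950 g.

(a) 79.3 kg; (b) 68.9 kg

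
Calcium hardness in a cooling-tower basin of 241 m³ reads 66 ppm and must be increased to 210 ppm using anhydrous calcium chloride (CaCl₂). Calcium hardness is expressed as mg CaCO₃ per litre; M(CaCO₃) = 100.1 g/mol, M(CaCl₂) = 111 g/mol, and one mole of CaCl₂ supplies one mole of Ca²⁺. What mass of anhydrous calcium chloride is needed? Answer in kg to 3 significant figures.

Volume: 241 m³ = 241,000 L.
Hardness to add: (210 − 66) = 144 mg/L as CaCO₃ × 241,000 L = 34,700 g as CaCO₃.
Moles of Ca²⁺ (1 mol Ca²⁺ ≡ 1 mol CaCO₃): 34,700 / 100.1 g/mol = 346.7 mol.
Mass of CaCl₂: 346.7 × 111 = 38,480 g.

38.5 kg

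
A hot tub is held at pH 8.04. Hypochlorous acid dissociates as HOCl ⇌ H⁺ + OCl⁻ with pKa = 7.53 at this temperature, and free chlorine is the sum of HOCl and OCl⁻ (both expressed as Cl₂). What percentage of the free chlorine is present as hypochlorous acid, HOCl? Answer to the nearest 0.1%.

[OCl⁻]/[HOCl] = 10^(pH − pKa) = 10^(8.04 − 7.53) = 10^0.51 = 3.236.
Fraction as HOCl = 1 / (1 + 3.236) = 0.2361.

23.6%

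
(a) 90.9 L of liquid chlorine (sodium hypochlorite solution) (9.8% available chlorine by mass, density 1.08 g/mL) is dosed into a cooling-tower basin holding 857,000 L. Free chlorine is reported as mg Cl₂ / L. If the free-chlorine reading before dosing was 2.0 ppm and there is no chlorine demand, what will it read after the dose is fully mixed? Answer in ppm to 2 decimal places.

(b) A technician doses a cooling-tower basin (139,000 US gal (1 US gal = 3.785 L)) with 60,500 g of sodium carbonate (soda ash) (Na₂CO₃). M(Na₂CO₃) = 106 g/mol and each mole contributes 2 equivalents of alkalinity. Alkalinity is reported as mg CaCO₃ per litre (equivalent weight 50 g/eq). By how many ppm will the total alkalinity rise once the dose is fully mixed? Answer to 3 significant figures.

(a) 13.23 ppm; (b) 108 ppm

(a) Mass of solution: 90.9 L × 1000 mL/L × 1.08 g/mL = 98,170 g.
(a) Available chlorine delivered: 98,170 g × 0.098 = 9621 g as Cl₂.
(a) Concentration rise: 9621 g / 857,000 L = 11.23 mg/L = 11.23 ppm.
(a) Final FC: 2.0 + 11.23 = 13.23 ppm.

(b) Volume: 139,000 US gal × 3.785 L/gal = 526,115 L.
(b) Moles of Na₂CO₃: 60,500 g ÷ 106 g/mol = 570.8 mol → 1142 eq of alkalinity.
(b) As CaCO₃: 1142 eq × 50 g/eq = 57,080 g.
(b) Rise: 57,080 g / 526,115 L × 1000 = 108.5 mg/L.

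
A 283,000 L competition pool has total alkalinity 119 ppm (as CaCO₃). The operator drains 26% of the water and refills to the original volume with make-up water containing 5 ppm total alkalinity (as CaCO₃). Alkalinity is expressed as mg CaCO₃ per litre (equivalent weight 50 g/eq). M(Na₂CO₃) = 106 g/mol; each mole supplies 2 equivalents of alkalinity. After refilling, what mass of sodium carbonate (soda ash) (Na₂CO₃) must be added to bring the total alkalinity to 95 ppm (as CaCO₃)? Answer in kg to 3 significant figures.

1.69 kg

After draining 26% and refilling: 119 × 0.74 + 5 × 0.26 = 89.36 ppm.
Deficit to target: 95 − 89.36 = 5.64 mg/L.
As CaCO₃: 5.64 mg/L × 283,000 L = 1596 g; ÷ 50 g/eq ÷ 2 = 15.96 mol Na₂CO₃.
Mass: 15.96 × 106 = 1692 g.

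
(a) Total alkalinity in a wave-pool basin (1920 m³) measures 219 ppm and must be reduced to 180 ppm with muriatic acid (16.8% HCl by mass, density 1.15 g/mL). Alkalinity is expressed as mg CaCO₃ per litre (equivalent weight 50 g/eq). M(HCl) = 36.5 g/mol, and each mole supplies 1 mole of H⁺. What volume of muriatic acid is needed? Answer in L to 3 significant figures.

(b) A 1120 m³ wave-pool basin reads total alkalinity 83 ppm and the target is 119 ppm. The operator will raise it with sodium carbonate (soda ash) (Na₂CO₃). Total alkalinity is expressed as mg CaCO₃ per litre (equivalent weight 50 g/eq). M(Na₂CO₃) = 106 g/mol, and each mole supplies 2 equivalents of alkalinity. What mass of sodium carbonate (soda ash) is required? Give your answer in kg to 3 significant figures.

(a) Volume: 1920 m³ = 1,920,000 L.
(a) Alkalinity to neutralize: (219 − 180) = 39 mg/L as CaCO₃ × 1,920,000 L = 74,880 g as CaCO₃.
(a) Equivalents of H⁺ required: 74,880 ÷ 50 g/eq = 1498 eq = 1498 mol HCl.
(a) Mass of HCl: 1498 × 36.5 = 54,660 g.
(a) Mass of 16.8% solution: 54,660 / 0.168 = 325,400 g.
(a) Volume: 325,400 g ÷ 1.15 g/mL = 282,900 mL.

(b) Volume: 1120 m³ = 1,120,000 L.
(b) Alkalinity to add: (119 − 83) = 36 mg/L as CaCO₃ × 1,120,000 L = 40,320 g as CaCO₃.
(b) Equivalents: 40,320 g ÷ 50 g/eq = 806.4 eq.
(b) Each mole of Na₂CO₃ supplies 2 eq, so 806.4 / 2 = 403.2 mol.
(b) Mass: 403.2 mol × 106 g/mol = 42,740 g.

(a) 283 L; (b) 42.7 kg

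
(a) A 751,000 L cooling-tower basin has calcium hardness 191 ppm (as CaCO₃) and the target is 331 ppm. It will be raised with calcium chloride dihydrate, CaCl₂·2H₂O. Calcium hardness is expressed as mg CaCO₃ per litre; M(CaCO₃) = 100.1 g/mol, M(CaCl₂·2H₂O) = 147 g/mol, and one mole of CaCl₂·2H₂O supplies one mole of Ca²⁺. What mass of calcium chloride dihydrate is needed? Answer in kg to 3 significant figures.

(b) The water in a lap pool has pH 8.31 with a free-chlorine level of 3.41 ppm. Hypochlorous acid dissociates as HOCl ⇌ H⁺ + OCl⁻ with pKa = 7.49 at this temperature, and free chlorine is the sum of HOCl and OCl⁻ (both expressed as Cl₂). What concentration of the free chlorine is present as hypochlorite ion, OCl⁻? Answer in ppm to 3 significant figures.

(a) Hardness to add: (331 − 191) = 140 mg/L as CaCO₃ × 751,000 L = 105,100 g as CaCO₃.
(a) Moles of Ca²⁺ (1 mol Ca²⁺ ≡ 1 mol CaCO₃): 105,100 / 100.1 g/mol = 1050 mol.
(a) Mass of CaCl₂·2H₂O: 1050 × 147 = 154,400 g.

(b) [OCl⁻]/[HOCl] = 10^(pH − pKa) = 10^(8.31 − 7.49) = 10^0.82 = 6.607.
(b) Fraction as HOCl = 1 / (1 + 6.607) = 0.1315.
(b) OCl⁻ = (1 − 0.1315) × 3.41 ppm = 2.962 ppm.

(a) 154 kg; (b) 2.96 ppm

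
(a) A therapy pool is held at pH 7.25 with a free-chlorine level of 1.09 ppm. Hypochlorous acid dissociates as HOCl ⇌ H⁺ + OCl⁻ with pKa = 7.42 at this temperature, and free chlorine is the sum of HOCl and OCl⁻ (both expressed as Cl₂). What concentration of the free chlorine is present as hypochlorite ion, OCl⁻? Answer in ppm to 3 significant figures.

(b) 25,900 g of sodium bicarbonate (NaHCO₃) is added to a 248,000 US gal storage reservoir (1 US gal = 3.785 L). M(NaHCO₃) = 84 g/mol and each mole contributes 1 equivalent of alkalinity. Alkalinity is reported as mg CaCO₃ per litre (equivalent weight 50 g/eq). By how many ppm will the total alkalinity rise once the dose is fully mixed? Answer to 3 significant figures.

(a) 0.440 ppm; (b) 16.4 ppm

(a) [OCl⁻]/[HOCl] = 10^(pH − pKa) = 10^(7.25 − 7.42) = 10^-0.17 = 0.6761.
(a) Fraction as HOCl = 1 / (1 + 0.6761) = 0.5966.
(a) OCl⁻ = (1 − 0.5966) × 1.09 ppm = 0.4397 ppm.

(b) Volume: 248,000 US gal × 3.785 L/gal = 938,680 L.
(b) Moles of NaHCO₃: 25,900 g ÷ 84 g/mol = 308.3 mol → 308.3 eq of alkalinity.
(b) As CaCO₃: 308.3 eq × 50 g/eq = 15,420 g.
(b) Rise: 15,420 g / 938,680 L × 1000 = 16.42 mg/L.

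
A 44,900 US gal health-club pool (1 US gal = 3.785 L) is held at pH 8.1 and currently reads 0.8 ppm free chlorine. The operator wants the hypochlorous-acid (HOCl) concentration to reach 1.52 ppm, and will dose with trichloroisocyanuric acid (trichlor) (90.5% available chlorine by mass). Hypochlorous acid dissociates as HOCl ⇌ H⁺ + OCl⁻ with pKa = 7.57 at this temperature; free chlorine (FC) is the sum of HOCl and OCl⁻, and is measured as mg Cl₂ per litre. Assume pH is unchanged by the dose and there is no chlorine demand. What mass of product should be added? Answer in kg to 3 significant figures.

Volume: 44,900 US gal × 3.785 L/gal = 169,946 L.
[OCl⁻]/[HOCl] = 10^(pH − pKa) = 10^(8.1 − 7.57) = 3.388; fraction as HOCl = 1/(1 + 3.388) = 0.2279.
Free chlorine required for 1.52 ppm HOCl: 1.52 / 0.2279 = 6.67 ppm.
FC to add: 6.67 − 0.8 = 5.87 mg/L as Cl₂.
Cl₂ equivalent: 5.87 mg/L × 169,946 L = 997.7 g.
Product at 90.5% available Cl: 997.7 / 0.905 = 1102 g.

1.10 kg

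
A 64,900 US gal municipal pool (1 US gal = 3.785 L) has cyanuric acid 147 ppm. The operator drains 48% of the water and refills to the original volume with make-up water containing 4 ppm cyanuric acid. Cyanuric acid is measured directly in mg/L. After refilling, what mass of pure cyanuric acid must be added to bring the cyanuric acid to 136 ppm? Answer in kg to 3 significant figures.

14.2 kg

Volume: 64,900 US gal × 3.785 L/gal = 245,646 L.
After draining 48% and refilling: 147 × 0.52 + 4 × 0.48 = 78.36 ppm.
Deficit to target: 136 − 78.36 = 57.64 mg/L.
Mass: 57.64 mg/L × 245,646 L = 14,160 g cyanuric acid.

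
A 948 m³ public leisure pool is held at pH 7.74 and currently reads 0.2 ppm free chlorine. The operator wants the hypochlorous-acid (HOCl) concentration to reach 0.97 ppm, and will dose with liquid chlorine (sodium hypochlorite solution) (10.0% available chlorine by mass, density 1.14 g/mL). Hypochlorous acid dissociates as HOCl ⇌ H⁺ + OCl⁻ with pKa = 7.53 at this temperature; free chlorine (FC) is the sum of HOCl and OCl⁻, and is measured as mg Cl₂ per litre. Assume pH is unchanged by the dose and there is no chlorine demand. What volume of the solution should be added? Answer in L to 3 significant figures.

19.5 L

Volume: 948 m³ = 948,000 L.
[OCl⁻]/[HOCl] = 10^(pH − pKa) = 10^(7.74 − 7.53) = 1.622; fraction as HOCl = 1/(1 + 1.622) = 0.3814.
Free chlorine required for 0.97 ppm HOCl: 0.97 / 0.3814 = 2.543 ppm.
FC to add: 2.543 − 0.2 = 2.343 mg/L as Cl₂.
Cl₂ equivalent: 2.343 mg/L × 948,000 L = 2221 g.
Product at 10.0% available Cl: 2221 / 0.1 = 22,210 g.
Volume: 22,210 g ÷ 1.14 g/mL = 19,490 mL.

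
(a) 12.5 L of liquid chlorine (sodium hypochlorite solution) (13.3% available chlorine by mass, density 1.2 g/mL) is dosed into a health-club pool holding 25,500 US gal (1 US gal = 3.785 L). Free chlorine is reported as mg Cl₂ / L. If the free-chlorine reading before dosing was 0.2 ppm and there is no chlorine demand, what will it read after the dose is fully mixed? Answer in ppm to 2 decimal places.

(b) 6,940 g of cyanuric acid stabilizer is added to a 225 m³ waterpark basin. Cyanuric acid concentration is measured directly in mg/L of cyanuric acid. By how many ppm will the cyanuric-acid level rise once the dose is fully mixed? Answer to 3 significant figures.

(a) Volume: 25,500 US gal × 3.785 L/gal = 96,518 L.
(a) Mass of solution: 12.5 L × 1000 mL/L × 1.2 g/mL = 15,000 g.
(a) Available chlorine delivered: 15,000 g × 0.133 = 1995 g as Cl₂.
(a) Concentration rise: 1995 g / 96,518 L = 20.67 mg/L = 20.67 ppm.
(a) Final FC: 0.2 + 20.67 = 20.87 ppm.

(b) Volume: 225 m³ = 225,000 L.
(b) Rise: 6,940 g / 225,000 L × 1000 = 30.84 mg/L.

(a) 20.87 ppm; (b) 30.8 ppm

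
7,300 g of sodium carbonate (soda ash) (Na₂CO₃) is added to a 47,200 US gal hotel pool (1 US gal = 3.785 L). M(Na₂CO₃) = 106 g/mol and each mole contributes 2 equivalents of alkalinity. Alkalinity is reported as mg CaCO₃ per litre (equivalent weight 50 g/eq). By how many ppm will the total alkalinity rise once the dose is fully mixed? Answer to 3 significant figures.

Volume: 47,200 US gal × 3.785 L/gal = 178,652 L.
Moles of Na₂CO₃: 7,300 g ÷ 106 g/mol = 68.87 mol → 137.7 eq of alkalinity.
As CaCO₃: 137.7 eq × 50 g/eq = 6887 g.
Rise: 6887 g / 178,652 L × 1000 = 38.55 mg/L.

38.5 ppm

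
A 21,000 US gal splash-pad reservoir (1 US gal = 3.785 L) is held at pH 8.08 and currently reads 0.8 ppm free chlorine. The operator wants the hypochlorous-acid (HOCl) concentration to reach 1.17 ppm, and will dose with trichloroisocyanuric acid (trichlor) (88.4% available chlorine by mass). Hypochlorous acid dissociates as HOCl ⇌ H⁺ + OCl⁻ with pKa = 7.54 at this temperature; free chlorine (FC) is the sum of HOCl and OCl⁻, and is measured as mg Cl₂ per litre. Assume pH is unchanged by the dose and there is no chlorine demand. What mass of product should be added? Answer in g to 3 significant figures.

Volume: 21,000 US gal × 3.785 L/gal = 79,485 L.
[OCl⁻]/[HOCl] = 10^(pH − pKa) = 10^(8.08 − 7.54) = 3.467; fraction as HOCl = 1/(1 + 3.467) = 0.2238.
Free chlorine required for 1.17 ppm HOCl: 1.17 / 0.2238 = 5.227 ppm.
FC to add: 5.227 − 0.8 = 4.427 mg/L as Cl₂.
Cl₂ equivalent: 4.427 mg/L × 79,485 L = 351.9 g.
Product at 88.4% available Cl: 351.9 / 0.884 = 398 g.

398 g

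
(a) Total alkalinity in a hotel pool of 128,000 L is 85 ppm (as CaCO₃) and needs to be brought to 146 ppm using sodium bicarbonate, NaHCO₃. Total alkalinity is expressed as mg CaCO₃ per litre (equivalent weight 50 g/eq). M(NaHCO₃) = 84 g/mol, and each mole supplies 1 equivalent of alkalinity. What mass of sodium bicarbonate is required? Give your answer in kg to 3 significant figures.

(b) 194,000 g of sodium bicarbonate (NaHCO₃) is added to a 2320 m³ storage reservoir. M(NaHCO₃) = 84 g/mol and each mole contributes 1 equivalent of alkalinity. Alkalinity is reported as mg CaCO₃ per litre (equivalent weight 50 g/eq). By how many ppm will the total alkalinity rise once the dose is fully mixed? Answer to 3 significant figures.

(a) 13.1 kg; (b) 49.8 ppm

(a) Alkalinity to add: (146 − 85) = 61 mg/L as CaCO₃ × 128,000 L = 7808 g as CaCO₃.
(a) Equivalents: 7808 g ÷ 50 g/eq = 156.2 eq.
(a) NaHCO₃ supplies 1 eq per mole → 156.2 mol.
(a) Mass: 156.2 mol × 84 g/mol = 13,120 g.

(b) Volume: 2320 m³ = 2,320,000 L.
(b) Moles of NaHCO₃: 194,000 g ÷ 84 g/mol = 2310 mol → 2310 eq of alkalinity.
(b) As CaCO₃: 2310 eq × 50 g/eq = 115,500 g.
(b) Rise: 115,500 g / 2,320,000 L × 1000 = 49.77 mg/L.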